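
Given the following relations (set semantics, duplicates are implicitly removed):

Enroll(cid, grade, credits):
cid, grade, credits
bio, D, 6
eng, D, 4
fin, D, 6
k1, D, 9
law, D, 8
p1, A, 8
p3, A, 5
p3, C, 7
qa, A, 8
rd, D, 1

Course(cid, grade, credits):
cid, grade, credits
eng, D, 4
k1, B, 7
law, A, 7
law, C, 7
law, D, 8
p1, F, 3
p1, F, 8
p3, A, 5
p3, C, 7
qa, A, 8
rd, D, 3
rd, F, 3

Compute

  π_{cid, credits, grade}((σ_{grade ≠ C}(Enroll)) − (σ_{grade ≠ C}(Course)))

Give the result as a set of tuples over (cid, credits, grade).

{(bio, 6, D), (fin, 6, D), (k1, 9, D), (p1, 8, A), (rd, 1, D)}

Apply σ_{grade ≠ C}; surviving tuples: {(bio, D, 6), (eng, D, 4), (fin, D, 6), (k1, D, 9), (law, D, 8), (p1, A, 8), (p3, A, 5), (qa, A, 8), (rd, D, 1)}
Apply σ_{grade ≠ C}; surviving tuples: {(eng, D, 4), (k1, B, 7), (law, A, 7), (law, D, 8), (p1, F, 3), (p1, F, 8), (p3, A, 5), (qa, A, 8), (rd, D, 3), (rd, F, 3)}
Difference: {(bio, D, 6), (eng, D, 4), (fin, D, 6), (k1, D, 9), (law, D, 8), (p1, A, 8), (p3, A, 5), (qa, A, 8), (rd, D, 1)} with {(eng, D, 4), (k1, B, 7), (law, A, 7), (law, D, 8), (p1, F, 3), (p1, F, 8), (p3, A, 5), (qa, A, 8), (rd, D, 3), (rd, F, 3)} → {(bio, D, 6), (fin, D, 6), (k1, D, 9), (p1, A, 8), (rd, D, 1)}
π[cid, credits, grade]: project onto (cid, credits, grade) → {(bio, 6, D), (fin, 6, D), (k1, 9, D), (p1, 8, A), (rd, 1, D)}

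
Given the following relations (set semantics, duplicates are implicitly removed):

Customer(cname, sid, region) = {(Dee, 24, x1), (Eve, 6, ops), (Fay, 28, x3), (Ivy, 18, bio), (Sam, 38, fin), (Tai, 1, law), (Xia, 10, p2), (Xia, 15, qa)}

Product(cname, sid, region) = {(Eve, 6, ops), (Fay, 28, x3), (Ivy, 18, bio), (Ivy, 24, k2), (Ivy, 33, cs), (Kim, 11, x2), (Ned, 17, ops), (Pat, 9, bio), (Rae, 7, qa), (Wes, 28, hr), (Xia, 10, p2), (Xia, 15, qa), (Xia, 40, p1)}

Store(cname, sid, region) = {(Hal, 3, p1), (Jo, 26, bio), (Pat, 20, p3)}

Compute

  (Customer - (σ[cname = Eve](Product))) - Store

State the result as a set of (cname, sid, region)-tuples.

{(Dee, 24, x1), (Fay, 28, x3), (Ivy, 18, bio), (Sam, 38, fin), (Tai, 1, law), (Xia, 10, p2), (Xia, 15, qa)}

Apply σ_{cname = Eve}; surviving tuples: {(Eve, 6, ops)}
Set difference of the two operands is {(Dee, 24, x1), (Fay, 28, x3), (Ivy, 18, bio), (Sam, 38, fin), (Tai, 1, law), (Xia, 10, p2), (Xia, 15, qa)}.
Set difference of the two operands is {(Dee, 24, x1), (Fay, 28, x3), (Ivy, 18, bio), (Sam, 38, fin), (Tai, 1, law), (Xia, 10, p2), (Xia, 15, qa)}.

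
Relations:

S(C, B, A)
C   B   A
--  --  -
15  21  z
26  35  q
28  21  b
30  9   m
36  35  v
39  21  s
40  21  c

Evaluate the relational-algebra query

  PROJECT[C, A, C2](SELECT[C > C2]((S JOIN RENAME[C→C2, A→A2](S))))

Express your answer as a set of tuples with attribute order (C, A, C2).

{(28, b, 15), (36, v, 26), (39, s, 15), (39, s, 28), (40, c, 15), (40, c, 28), (40, c, 39)}

ρ[C→C2, A→A2]: schema becomes (C2, B, A2); tuples unchanged.
S ⋈ RENAME[C→C2, A→A2](S) (natural join on B): {(15, 21, z, 15, z), (15, 21, z, 28, b), (15, 21, z, 39, s), (15, 21, z, 40, c), (26, 35, q, 26, q), (26, 35, q, 36, v), (28, 21, b, 15, z), (28, 21, b, 28, b), (28, 21, b, 39, s), (28, 21, b, 40, c), (30, 9, m, 30, m), (36, 35, v, 26, q), (36, 35, v, 36, v), (39, 21, s, 15, z), (39, 21, s, 28, b), (39, 21, s, 39, s), (39, 21, s, 40, c), (40, 21, c, 15, z), (40, 21, c, 28, b), (40, 21, c, 39, s), (40, 21, c, 40, c)}
Apply σ_{C > C2}; surviving tuples: {(28, 21, b, 15, z), (36, 35, v, 26, q), (39, 21, s, 15, z), (39, 21, s, 28, b), (40, 21, c, 15, z), (40, 21, c, 28, b), (40, 21, c, 39, s)}
Keep only column(s) C, A, C2: {(28, b, 15), (36, v, 26), (39, s, 15), (39, s, 28), (40, c, 15), (40, c, 28), (40, c, 39)}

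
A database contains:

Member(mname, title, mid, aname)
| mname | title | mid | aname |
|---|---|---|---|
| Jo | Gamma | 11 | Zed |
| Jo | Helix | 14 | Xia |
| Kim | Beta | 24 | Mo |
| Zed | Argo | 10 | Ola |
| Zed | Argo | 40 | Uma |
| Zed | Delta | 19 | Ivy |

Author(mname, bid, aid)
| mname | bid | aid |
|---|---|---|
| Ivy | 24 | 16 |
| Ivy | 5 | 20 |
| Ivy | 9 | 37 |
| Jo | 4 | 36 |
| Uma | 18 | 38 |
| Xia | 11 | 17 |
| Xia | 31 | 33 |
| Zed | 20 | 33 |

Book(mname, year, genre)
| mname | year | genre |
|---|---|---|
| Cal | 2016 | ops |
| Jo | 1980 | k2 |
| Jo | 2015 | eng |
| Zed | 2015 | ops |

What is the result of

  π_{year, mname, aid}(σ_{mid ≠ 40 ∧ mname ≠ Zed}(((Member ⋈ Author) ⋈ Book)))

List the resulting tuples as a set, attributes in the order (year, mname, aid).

Joining Member and Author on mname yields {(Jo, Gamma, 11, Zed, 4, 36), (Jo, Helix, 14, Xia, 4, 36), (Zed, Argo, 10, Ola, 20, 33), (Zed, Argo, 40, Uma, 20, 33), (Zed, Delta, 19, Ivy, 20, 33)}.
Joining (Member ⋈ Author) and Book on mname yields {(Jo, Gamma, 11, Zed, 4, 36, 1980, k2), (Jo, Gamma, 11, Zed, 4, 36, 2015, eng), (Jo, Helix, 14, Xia, 4, 36, 1980, k2), (Jo, Helix, 14, Xia, 4, 36, 2015, eng), (Zed, Argo, 10, Ola, 20, 33, 2015, ops), (Zed, Argo, 40, Uma, 20, 33, 2015, ops), (Zed, Delta, 19, Ivy, 20, 33, 2015, ops)}.
Selection mid ≠ 40 ∧ mname ≠ Zed: {(Jo, Gamma, 11, Zed, 4, 36, 1980, k2), (Jo, Gamma, 11, Zed, 4, 36, 2015, eng), (Jo, Helix, 14, Xia, 4, 36, 1980, k2), (Jo, Helix, 14, Xia, 4, 36, 2015, eng)}
Projecting to year, mname, aid (2 duplicate(s) eliminated): {(1980, Jo, 36), (2015, Jo, 36)}

{(1980, Jo, 36), (2015, Jo, 36)}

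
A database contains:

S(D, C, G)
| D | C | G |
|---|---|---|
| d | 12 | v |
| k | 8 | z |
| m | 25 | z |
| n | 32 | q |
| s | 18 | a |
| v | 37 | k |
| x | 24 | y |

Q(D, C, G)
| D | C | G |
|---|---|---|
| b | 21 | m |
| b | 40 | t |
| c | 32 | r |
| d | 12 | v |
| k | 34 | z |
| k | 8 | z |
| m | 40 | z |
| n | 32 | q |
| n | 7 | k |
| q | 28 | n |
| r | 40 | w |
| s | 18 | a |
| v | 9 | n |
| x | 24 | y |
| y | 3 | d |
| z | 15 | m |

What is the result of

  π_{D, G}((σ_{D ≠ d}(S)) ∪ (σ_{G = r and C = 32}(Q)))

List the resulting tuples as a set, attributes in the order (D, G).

σ[D ≠ d]: keep tuples satisfying D ≠ d → {(k, 8, z), (m, 25, z), (n, 32, q), (s, 18, a), (v, 37, k), (x, 24, y)}
σ[G = r and C = 32]: keep tuples satisfying G = r and C = 32 → {(c, 32, r)}
Taking the union: {(c, 32, r), (k, 8, z), (m, 25, z), (n, 32, q), (s, 18, a), (v, 37, k), (x, 24, y)}
Keep only column(s) D, G: {(c, r), (k, z), (m, z), (n, q), (s, a), (v, k), (x, y)}

{(c, r), (k, z), (m, z), (n, q), (s, a), (v, k), (x, y)}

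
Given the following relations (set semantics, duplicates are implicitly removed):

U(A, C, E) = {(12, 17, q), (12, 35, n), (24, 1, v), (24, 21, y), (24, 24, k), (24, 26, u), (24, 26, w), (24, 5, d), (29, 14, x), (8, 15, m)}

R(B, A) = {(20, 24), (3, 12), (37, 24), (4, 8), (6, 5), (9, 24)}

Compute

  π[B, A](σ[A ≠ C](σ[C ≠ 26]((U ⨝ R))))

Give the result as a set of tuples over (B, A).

{(20, 24), (3, 12), (37, 24), (4, 8), (9, 24)}

Joining U and R on A yields {(12, 17, q, 3), (12, 35, n, 3), (24, 1, v, 20), (24, 1, v, 37), (24, 1, v, 9), (24, 21, y, 20), (24, 21, y, 37), (24, 21, y, 9), (24, 24, k, 20), (24, 24, k, 37), (24, 24, k, 9), (24, 26, u, 20), (24, 26, u, 37), (24, 26, u, 9), (24, 26, w, 20), (24, 26, w, 37), (24, 26, w, 9), (24, 5, d, 20), (24, 5, d, 37), (24, 5, d, 9), (8, 15, m, 4)}.
Filtering on C ≠ 26 leaves {(12, 17, q, 3), (12, 35, n, 3), (24, 1, v, 20), (24, 1, v, 37), (24, 1, v, 9), (24, 21, y, 20), (24, 21, y, 37), (24, 21, y, 9), (24, 24, k, 20), (24, 24, k, 37), (24, 24, k, 9), (24, 5, d, 20), (24, 5, d, 37), (24, 5, d, 9), (8, 15, m, 4)}.
Filtering on A ≠ C leaves {(12, 17, q, 3), (12, 35, n, 3), (24, 1, v, 20), (24, 1, v, 37), (24, 1, v, 9), (24, 21, y, 20), (24, 21, y, 37), (24, 21, y, 9), (24, 5, d, 20), (24, 5, d, 37), (24, 5, d, 9), (8, 15, m, 4)}.
π_{B, A} gives {(20, 24), (3, 12), (37, 24), (4, 8), (9, 24)} (7 duplicate(s) eliminated).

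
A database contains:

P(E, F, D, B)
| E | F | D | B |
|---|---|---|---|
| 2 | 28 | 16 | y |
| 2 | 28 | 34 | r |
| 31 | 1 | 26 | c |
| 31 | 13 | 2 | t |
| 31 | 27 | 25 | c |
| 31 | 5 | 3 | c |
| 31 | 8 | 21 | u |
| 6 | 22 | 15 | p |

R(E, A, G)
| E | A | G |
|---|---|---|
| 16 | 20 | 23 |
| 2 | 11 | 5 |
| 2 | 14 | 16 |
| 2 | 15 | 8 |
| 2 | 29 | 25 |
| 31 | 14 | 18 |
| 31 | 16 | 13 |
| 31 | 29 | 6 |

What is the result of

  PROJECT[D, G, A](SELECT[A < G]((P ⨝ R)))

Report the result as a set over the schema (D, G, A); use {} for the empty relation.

{(16, 16, 14), (2, 18, 14), (21, 18, 14), (25, 18, 14), (26, 18, 14), (3, 18, 14), (34, 16, 14)}

Joining P and R on E yields {(2, 28, 16, y, 11, 5), (2, 28, 16, y, 14, 16), (2, 28, 16, y, 15, 8), (2, 28, 16, y, 29, 25), (2, 28, 34, r, 11, 5), (2, 28, 34, r, 14, 16), (2, 28, 34, r, 15, 8), (2, 28, 34, r, 29, 25), (31, 1, 26, c, 14, 18), (31, 1, 26, c, 16, 13), (31, 1, 26, c, 29, 6), (31, 13, 2, t, 14, 18), (31, 13, 2, t, 16, 13), (31, 13, 2, t, 29, 6), (31, 27, 25, c, 14, 18), (31, 27, 25, c, 16, 13), (31, 27, 25, c, 29, 6), (31, 5, 3, c, 14, 18), (31, 5, 3, c, 16, 13), (31, 5, 3, c, 29, 6), (31, 8, 21, u, 14, 18), (31, 8, 21, u, 16, 13), (31, 8, 21, u, 29, 6)}.
σ[A < G]: keep tuples satisfying A < G → {(2, 28, 16, y, 14, 16), (2, 28, 34, r, 14, 16), (31, 1, 26, c, 14, 18), (31, 13, 2, t, 14, 18), (31, 27, 25, c, 14, 18), (31, 5, 3, c, 14, 18), (31, 8, 21, u, 14, 18)}
π[D, G, A]: project onto (D, G, A) → {(16, 16, 14), (2, 18, 14), (21, 18, 14), (25, 18, 14), (26, 18, 14), (3, 18, 14), (34, 16, 14)}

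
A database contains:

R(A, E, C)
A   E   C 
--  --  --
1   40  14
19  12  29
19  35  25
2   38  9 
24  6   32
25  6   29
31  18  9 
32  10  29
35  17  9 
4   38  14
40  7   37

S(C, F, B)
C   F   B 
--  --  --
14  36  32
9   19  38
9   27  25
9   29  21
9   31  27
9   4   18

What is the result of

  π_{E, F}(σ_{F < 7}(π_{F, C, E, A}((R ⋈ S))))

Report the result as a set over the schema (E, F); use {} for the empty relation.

{(17, 4), (18, 4), (38, 4)}

Natural join on C: {(1, 40, 14, 36, 32), (2, 38, 9, 19, 38), (2, 38, 9, 27, 25), (2, 38, 9, 29, 21), (2, 38, 9, 31, 27), (2, 38, 9, 4, 18), (31, 18, 9, 19, 38), (31, 18, 9, 27, 25), (31, 18, 9, 29, 21), (31, 18, 9, 31, 27), (31, 18, 9, 4, 18), (35, 17, 9, 19, 38), (35, 17, 9, 27, 25), (35, 17, 9, 29, 21), (35, 17, 9, 31, 27), (35, 17, 9, 4, 18), (4, 38, 14, 36, 32)}
π_{F, C, E, A} gives {(19, 9, 17, 35), (19, 9, 18, 31), (19, 9, 38, 2), (27, 9, 17, 35), (27, 9, 18, 31), (27, 9, 38, 2), (29, 9, 17, 35), (29, 9, 18, 31), (29, 9, 38, 2), (31, 9, 17, 35), (31, 9, 18, 31), (31, 9, 38, 2), (36, 14, 38, 4), (36, 14, 40, 1), (4, 9, 17, 35), (4, 9, 18, 31), (4, 9, 38, 2)}.
Filtering on F < 7 leaves {(4, 9, 17, 35), (4, 9, 18, 31), (4, 9, 38, 2)}.
π_{E, F} gives {(17, 4), (18, 4), (38, 4)}.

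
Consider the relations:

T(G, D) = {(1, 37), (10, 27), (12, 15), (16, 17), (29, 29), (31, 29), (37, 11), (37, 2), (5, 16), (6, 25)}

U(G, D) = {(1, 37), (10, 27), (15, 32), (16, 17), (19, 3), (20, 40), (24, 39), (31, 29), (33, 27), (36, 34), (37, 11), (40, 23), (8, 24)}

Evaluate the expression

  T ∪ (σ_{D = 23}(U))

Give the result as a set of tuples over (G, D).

σ[D = 23]: keep tuples satisfying D = 23 → {(40, 23)}
Taking the union: {(1, 37), (10, 27), (12, 15), (16, 17), (29, 29), (31, 29), (37, 11), (37, 2), (40, 23), (5, 16), (6, 25)}

{(1, 37), (10, 27), (12, 15), (16, 17), (29, 29), (31, 29), (37, 11), (37, 2), (40, 23), (5, 16), (6, 25)}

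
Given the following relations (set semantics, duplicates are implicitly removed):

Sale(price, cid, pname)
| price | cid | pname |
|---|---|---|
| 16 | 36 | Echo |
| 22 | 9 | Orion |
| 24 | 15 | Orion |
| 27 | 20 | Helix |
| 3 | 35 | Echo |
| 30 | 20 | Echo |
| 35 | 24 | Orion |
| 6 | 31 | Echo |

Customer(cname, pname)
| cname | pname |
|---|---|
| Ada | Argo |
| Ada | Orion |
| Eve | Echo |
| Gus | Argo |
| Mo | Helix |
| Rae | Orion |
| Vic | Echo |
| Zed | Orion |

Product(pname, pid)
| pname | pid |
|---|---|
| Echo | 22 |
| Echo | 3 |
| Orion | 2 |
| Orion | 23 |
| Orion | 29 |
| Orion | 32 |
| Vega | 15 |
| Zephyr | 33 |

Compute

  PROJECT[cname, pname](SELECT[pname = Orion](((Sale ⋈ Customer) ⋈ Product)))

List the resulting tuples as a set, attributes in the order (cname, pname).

Natural join on pname: {(16, 36, Echo, Eve), (16, 36, Echo, Vic), (22, 9, Orion, Ada), (22, 9, Orion, Rae), (22, 9, Orion, Zed), (24, 15, Orion, Ada), (24, 15, Orion, Rae), (24, 15, Orion, Zed), (27, 20, Helix, Mo), (3, 35, Echo, Eve), (3, 35, Echo, Vic), (30, 20, Echo, Eve), (30, 20, Echo, Vic), (35, 24, Orion, Ada), (35, 24, Orion, Rae), (35, 24, Orion, Zed), (6, 31, Echo, Eve), (6, 31, Echo, Vic)}
Natural join on pname: {(16, 36, Echo, Eve, 22), (16, 36, Echo, Eve, 3), (16, 36, Echo, Vic, 22), (16, 36, Echo, Vic, 3), (22, 9, Orion, Ada, 2), (22, 9, Orion, Ada, 23), (22, 9, Orion, Ada, 29), (22, 9, Orion, Ada, 32), (22, 9, Orion, Rae, 2), (22, 9, Orion, Rae, 23), (22, 9, Orion, Rae, 29), (22, 9, Orion, Rae, 32), (22, 9, Orion, Zed, 2), (22, 9, Orion, Zed, 23), (22, 9, Orion, Zed, 29), (22, 9, Orion, Zed, 32), (24, 15, Orion, Ada, 2), (24, 15, Orion, Ada, 23), (24, 15, Orion, Ada, 29), (24, 15, Orion, Ada, 32), (24, 15, Orion, Rae, 2), (24, 15, Orion, Rae, 23), (24, 15, Orion, Rae, 29), (24, 15, Orion, Rae, 32), (24, 15, Orion, Zed, 2), (24, 15, Orion, Zed, 23), (24, 15, Orion, Zed, 29), (24, 15, Orion, Zed, 32), (3, 35, Echo, Eve, 22), (3, 35, Echo, Eve, 3), (3, 35, Echo, Vic, 22), (3, 35, Echo, Vic, 3), (30, 20, Echo, Eve, 22), (30, 20, Echo, Eve, 3), (30, 20, Echo, Vic, 22), (30, 20, Echo, Vic, 3), (35, 24, Orion, Ada, 2), (35, 24, Orion, Ada, 23), (35, 24, Orion, Ada, 29), (35, 24, Orion, Ada, 32), (35, 24, Orion, Rae, 2), (35, 24, Orion, Rae, 23), (35, 24, Orion, Rae, 29), (35, 24, Orion, Rae, 32), (35, 24, Orion, Zed, 2), (35, 24, Orion, Zed, 23), (35, 24, Orion, Zed, 29), (35, 24, Orion, Zed, 32), (6, 31, Echo, Eve, 22), (6, 31, Echo, Eve, 3), (6, 31, Echo, Vic, 22), (6, 31, Echo, Vic, 3)}
Apply σ_{pname = Orion}; surviving tuples: {(22, 9, Orion, Ada, 2), (22, 9, Orion, Ada, 23), (22, 9, Orion, Ada, 29), (22, 9, Orion, Ada, 32), (22, 9, Orion, Rae, 2), (22, 9, Orion, Rae, 23), (22, 9, Orion, Rae, 29), (22, 9, Orion, Rae, 32), (22, 9, Orion, Zed, 2), (22, 9, Orion, Zed, 23), (22, 9, Orion, Zed, 29), (22, 9, Orion, Zed, 32), (24, 15, Orion, Ada, 2), (24, 15, Orion, Ada, 23), (24, 15, Orion, Ada, 29), (24, 15, Orion, Ada, 32), (24, 15, Orion, Rae, 2), (24, 15, Orion, Rae, 23), (24, 15, Orion, Rae, 29), (24, 15, Orion, Rae, 32), (24, 15, Orion, Zed, 2), (24, 15, Orion, Zed, 23), (24, 15, Orion, Zed, 29), (24, 15, Orion, Zed, 32), (35, 24, Orion, Ada, 2), (35, 24, Orion, Ada, 23), (35, 24, Orion, Ada, 29), (35, 24, Orion, Ada, 32), (35, 24, Orion, Rae, 2), (35, 24, Orion, Rae, 23), (35, 24, Orion, Rae, 29), (35, 24, Orion, Rae, 32), (35, 24, Orion, Zed, 2), (35, 24, Orion, Zed, 23), (35, 24, Orion, Zed, 29), (35, 24, Orion, Zed, 32)}
π[cname, pname]: project onto (cname, pname) (33 duplicate(s) eliminated) → {(Ada, Orion), (Rae, Orion), (Zed, Orion)}

{(Ada, Orion), (Rae, Orion), (Zed, Orion)}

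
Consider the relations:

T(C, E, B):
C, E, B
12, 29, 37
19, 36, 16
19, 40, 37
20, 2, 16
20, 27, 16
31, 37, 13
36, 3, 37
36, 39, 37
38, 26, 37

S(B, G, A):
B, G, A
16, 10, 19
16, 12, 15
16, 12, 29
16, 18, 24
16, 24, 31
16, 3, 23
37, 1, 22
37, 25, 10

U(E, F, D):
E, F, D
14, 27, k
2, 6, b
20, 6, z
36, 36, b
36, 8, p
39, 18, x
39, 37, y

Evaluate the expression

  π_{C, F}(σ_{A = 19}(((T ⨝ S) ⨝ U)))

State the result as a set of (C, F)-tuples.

{(19, 36), (19, 8), (20, 6)}

Joining T and S on B yields {(12, 29, 37, 1, 22), (12, 29, 37, 25, 10), (19, 36, 16, 10, 19), (19, 36, 16, 12, 15), (19, 36, 16, 12, 29), (19, 36, 16, 18, 24), (19, 36, 16, 24, 31), (19, 36, 16, 3, 23), (19, 40, 37, 1, 22), (19, 40, 37, 25, 10), (20, 2, 16, 10, 19), (20, 2, 16, 12, 15), (20, 2, 16, 12, 29), (20, 2, 16, 18, 24), (20, 2, 16, 24, 31), (20, 2, 16, 3, 23), (20, 27, 16, 10, 19), (20, 27, 16, 12, 15), (20, 27, 16, 12, 29), (20, 27, 16, 18, 24), (20, 27, 16, 24, 31), (20, 27, 16, 3, 23), (36, 3, 37, 1, 22), (36, 3, 37, 25, 10), (36, 39, 37, 1, 22), (36, 39, 37, 25, 10), (38, 26, 37, 1, 22), (38, 26, 37, 25, 10)}.
Joining (T ⨝ S) and U on E yields {(19, 36, 16, 10, 19, 36, b), (19, 36, 16, 10, 19, 8, p), (19, 36, 16, 12, 15, 36, b), (19, 36, 16, 12, 15, 8, p), (19, 36, 16, 12, 29, 36, b), (19, 36, 16, 12, 29, 8, p), (19, 36, 16, 18, 24, 36, b), (19, 36, 16, 18, 24, 8, p), (19, 36, 16, 24, 31, 36, b), (19, 36, 16, 24, 31, 8, p), (19, 36, 16, 3, 23, 36, b), (19, 36, 16, 3, 23, 8, p), (20, 2, 16, 10, 19, 6, b), (20, 2, 16, 12, 15, 6, b), (20, 2, 16, 12, 29, 6, b), (20, 2, 16, 18, 24, 6, b), (20, 2, 16, 24, 31, 6, b), (20, 2, 16, 3, 23, 6, b), (36, 39, 37, 1, 22, 18, x), (36, 39, 37, 1, 22, 37, y), (36, 39, 37, 25, 10, 18, x), (36, 39, 37, 25, 10, 37, y)}.
Selection A = 19: {(19, 36, 16, 10, 19, 36, b), (19, 36, 16, 10, 19, 8, p), (20, 2, 16, 10, 19, 6, b)}
π_{C, F} gives {(19, 36), (19, 8), (20, 6)}.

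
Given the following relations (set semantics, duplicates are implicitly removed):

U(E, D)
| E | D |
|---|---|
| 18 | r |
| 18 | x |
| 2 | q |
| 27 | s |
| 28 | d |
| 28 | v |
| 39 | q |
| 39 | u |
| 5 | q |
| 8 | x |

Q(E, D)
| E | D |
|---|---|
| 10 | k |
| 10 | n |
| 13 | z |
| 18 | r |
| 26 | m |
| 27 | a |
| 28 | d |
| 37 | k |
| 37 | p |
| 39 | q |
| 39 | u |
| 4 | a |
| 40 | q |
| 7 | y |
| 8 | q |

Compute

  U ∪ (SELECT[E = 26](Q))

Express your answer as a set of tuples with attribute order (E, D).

{(18, r), (18, x), (2, q), (26, m), (27, s), (28, d), (28, v), (39, q), (39, u), (5, q), (8, x)}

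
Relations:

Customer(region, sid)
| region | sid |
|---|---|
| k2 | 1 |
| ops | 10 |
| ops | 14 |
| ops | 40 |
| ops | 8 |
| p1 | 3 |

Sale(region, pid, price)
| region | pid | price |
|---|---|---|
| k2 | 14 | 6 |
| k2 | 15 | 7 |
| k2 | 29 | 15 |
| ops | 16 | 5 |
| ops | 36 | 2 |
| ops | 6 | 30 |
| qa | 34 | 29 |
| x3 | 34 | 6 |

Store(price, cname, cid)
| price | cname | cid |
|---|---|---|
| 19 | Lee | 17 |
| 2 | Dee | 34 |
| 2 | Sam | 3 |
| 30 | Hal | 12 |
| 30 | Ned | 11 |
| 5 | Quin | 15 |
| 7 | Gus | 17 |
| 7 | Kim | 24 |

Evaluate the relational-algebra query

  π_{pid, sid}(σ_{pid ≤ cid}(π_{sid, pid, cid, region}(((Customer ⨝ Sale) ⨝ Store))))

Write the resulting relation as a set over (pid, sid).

{(15, 1), (6, 10), (6, 14), (6, 40), (6, 8)}

Joining Customer and Sale on region yields {(k2, 1, 14, 6), (k2, 1, 15, 7), (k2, 1, 29, 15), (ops, 10, 16, 5), (ops, 10, 36, 2), (ops, 10, 6, 30), (ops, 14, 16, 5), (ops, 14, 36, 2), (ops, 14, 6, 30), (ops, 40, 16, 5), (ops, 40, 36, 2), (ops, 40, 6, 30), (ops, 8, 16, 5), (ops, 8, 36, 2), (ops, 8, 6, 30)}.
Joining (Customer ⨝ Sale) and Store on price yields {(k2, 1, 15, 7, Gus, 17), (k2, 1, 15, 7, Kim, 24), (ops, 10, 16, 5, Quin, 15), (ops, 10, 36, 2, Dee, 34), (ops, 10, 36, 2, Sam, 3), (ops, 10, 6, 30, Hal, 12), (ops, 10, 6, 30, Ned, 11), (ops, 14, 16, 5, Quin, 15), (ops, 14, 36, 2, Dee, 34), (ops, 14, 36, 2, Sam, 3), (ops, 14, 6, 30, Hal, 12), (ops, 14, 6, 30, Ned, 11), (ops, 40, 16, 5, Quin, 15), (ops, 40, 36, 2, Dee, 34), (ops, 40, 36, 2, Sam, 3), (ops, 40, 6, 30, Hal, 12), (ops, 40, 6, 30, Ned, 11), (ops, 8, 16, 5, Quin, 15), (ops, 8, 36, 2, Dee, 34), (ops, 8, 36, 2, Sam, 3), (ops, 8, 6, 30, Hal, 12), (ops, 8, 6, 30, Ned, 11)}.
π_{sid, pid, cid, region} gives {(1, 15, 17, k2), (1, 15, 24, k2), (10, 16, 15, ops), (10, 36, 3, ops), (10, 36, 34, ops), (10, 6, 11, ops), (10, 6, 12, ops), (14, 16, 15, ops), (14, 36, 3, ops), (14, 36, 34, ops), (14, 6, 11, ops), (14, 6, 12, ops), (40, 16, 15, ops), (40, 36, 3, ops), (40, 36, 34, ops), (40, 6, 11, ops), (40, 6, 12, ops), (8, 16, 15, ops), (8, 36, 3, ops), (8, 36, 34, ops), (8, 6, 11, ops), (8, 6, 12, ops)}.
Selection pid ≤ cid: {(1, 15, 17, k2), (1, 15, 24, k2), (10, 6, 11, ops), (10, 6, 12, ops), (14, 6, 11, ops), (14, 6, 12, ops), (40, 6, 11, ops), (40, 6, 12, ops), (8, 6, 11, ops), (8, 6, 12, ops)}
π_{pid, sid} gives {(15, 1), (6, 10), (6, 14), (6, 40), (6, 8)} (5 duplicate(s) eliminated).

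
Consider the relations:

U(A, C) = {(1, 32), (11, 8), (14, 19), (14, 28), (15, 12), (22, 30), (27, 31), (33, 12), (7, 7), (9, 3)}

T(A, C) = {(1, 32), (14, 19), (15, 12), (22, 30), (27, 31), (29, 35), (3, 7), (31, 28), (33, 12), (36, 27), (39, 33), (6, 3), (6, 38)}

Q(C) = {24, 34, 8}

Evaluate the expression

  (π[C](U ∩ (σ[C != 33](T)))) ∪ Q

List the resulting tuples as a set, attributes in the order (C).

{12, 19, 24, 30, 31, 32, 34, 8}

Filtering on C != 33 leaves {(1, 32), (14, 19), (15, 12), (22, 30), (27, 31), (29, 35), (3, 7), (31, 28), (33, 12), (36, 27), (6, 3), (6, 38)}.
Set intersection of the two operands is {(1, 32), (14, 19), (15, 12), (22, 30), (27, 31), (33, 12)}.
Keep only column(s) C (1 duplicate(s) eliminated): {12, 19, 30, 31, 32}
Set union of the two operands is {12, 19, 24, 30, 31, 32, 34, 8}.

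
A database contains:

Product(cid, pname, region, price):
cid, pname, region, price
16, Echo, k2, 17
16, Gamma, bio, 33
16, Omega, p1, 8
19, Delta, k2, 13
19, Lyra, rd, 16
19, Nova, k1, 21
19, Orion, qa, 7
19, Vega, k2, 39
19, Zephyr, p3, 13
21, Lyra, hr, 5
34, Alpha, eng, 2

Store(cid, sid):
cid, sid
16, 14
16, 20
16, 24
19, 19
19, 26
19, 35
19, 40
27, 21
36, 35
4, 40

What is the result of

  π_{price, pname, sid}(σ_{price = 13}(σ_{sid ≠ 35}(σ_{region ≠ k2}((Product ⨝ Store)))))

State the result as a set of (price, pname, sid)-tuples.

Natural join on cid: {(16, Echo, k2, 17, 14), (16, Echo, k2, 17, 20), (16, Echo, k2, 17, 24), (16, Gamma, bio, 33, 14), (16, Gamma, bio, 33, 20), (16, Gamma, bio, 33, 24), (16, Omega, p1, 8, 14), (16, Omega, p1, 8, 20), (16, Omega, p1, 8, 24), (19, Delta, k2, 13, 19), (19, Delta, k2, 13, 26), (19, Delta, k2, 13, 35), (19, Delta, k2, 13, 40), (19, Lyra, rd, 16, 19), (19, Lyra, rd, 16, 26), (19, Lyra, rd, 16, 35), (19, Lyra, rd, 16, 40), (19, Nova, k1, 21, 19), (19, Nova, k1, 21, 26), (19, Nova, k1, 21, 35), (19, Nova, k1, 21, 40), (19, Orion, qa, 7, 19), (19, Orion, qa, 7, 26), (19, Orion, qa, 7, 35), (19, Orion, qa, 7, 40), (19, Vega, k2, 39, 19), (19, Vega, k2, 39, 26), (19, Vega, k2, 39, 35), (19, Vega, k2, 39, 40), (19, Zephyr, p3, 13, 19), (19, Zephyr, p3, 13, 26), (19, Zephyr, p3, 13, 35), (19, Zephyr, p3, 13, 40)}
σ[region ≠ k2]: keep tuples satisfying region ≠ k2 → {(16, Gamma, bio, 33, 14), (16, Gamma, bio, 33, 20), (16, Gamma, bio, 33, 24), (16, Omega, p1, 8, 14), (16, Omega, p1, 8, 20), (16, Omega, p1, 8, 24), (19, Lyra, rd, 16, 19), (19, Lyra, rd, 16, 26), (19, Lyra, rd, 16, 35), (19, Lyra, rd, 16, 40), (19, Nova, k1, 21, 19), (19, Nova, k1, 21, 26), (19, Nova, k1, 21, 35), (19, Nova, k1, 21, 40), (19, Orion, qa, 7, 19), (19, Orion, qa, 7, 26), (19, Orion, qa, 7, 35), (19, Orion, qa, 7, 40), (19, Zephyr, p3, 13, 19), (19, Zephyr, p3, 13, 26), (19, Zephyr, p3, 13, 35), (19, Zephyr, p3, 13, 40)}
σ[sid ≠ 35]: keep tuples satisfying sid ≠ 35 → {(16, Gamma, bio, 33, 14), (16, Gamma, bio, 33, 20), (16, Gamma, bio, 33, 24), (16, Omega, p1, 8, 14), (16, Omega, p1, 8, 20), (16, Omega, p1, 8, 24), (19, Lyra, rd, 16, 19), (19, Lyra, rd, 16, 26), (19, Lyra, rd, 16, 40), (19, Nova, k1, 21, 19), (19, Nova, k1, 21, 26), (19, Nova, k1, 21, 40), (19, Orion, qa, 7, 19), (19, Orion, qa, 7, 26), (19, Orion, qa, 7, 40), (19, Zephyr, p3, 13, 19), (19, Zephyr, p3, 13, 26), (19, Zephyr, p3, 13, 40)}
σ[price = 13]: keep tuples satisfying price = 13 → {(19, Zephyr, p3, 13, 19), (19, Zephyr, p3, 13, 26), (19, Zephyr, p3, 13, 40)}
π_{price, pname, sid} gives {(13, Zephyr, 19), (13, Zephyr, 26), (13, Zephyr, 40)}.

{(13, Zephyr, 19), (13, Zephyr, 26), (13, Zephyr, 40)}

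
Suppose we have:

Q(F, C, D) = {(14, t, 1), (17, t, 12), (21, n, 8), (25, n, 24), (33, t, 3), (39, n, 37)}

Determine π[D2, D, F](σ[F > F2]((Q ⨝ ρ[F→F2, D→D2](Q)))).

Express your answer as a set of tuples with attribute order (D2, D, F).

{(1, 12, 17), (1, 3, 33), (12, 3, 33), (24, 37, 39), (8, 24, 25), (8, 37, 39)}

ρ[F→F2, D→D2]: schema becomes (F2, C, D2); tuples unchanged.
Q ⋈ ρ[F→F2, D→D2](Q) (natural join on C): {(14, t, 1, 14, 1), (14, t, 1, 17, 12), (14, t, 1, 33, 3), (17, t, 12, 14, 1), (17, t, 12, 17, 12), (17, t, 12, 33, 3), (21, n, 8, 21, 8), (21, n, 8, 25, 24), (21, n, 8, 39, 37), (25, n, 24, 21, 8), (25, n, 24, 25, 24), (25, n, 24, 39, 37), (33, t, 3, 14, 1), (33, t, 3, 17, 12), (33, t, 3, 33, 3), (39, n, 37, 21, 8), (39, n, 37, 25, 24), (39, n, 37, 39, 37)}
Filtering on F > F2 leaves {(17, t, 12, 14, 1), (25, n, 24, 21, 8), (33, t, 3, 14, 1), (33, t, 3, 17, 12), (39, n, 37, 21, 8), (39, n, 37, 25, 24)}.
π_{D2, D, F} gives {(1, 12, 17), (1, 3, 33), (12, 3, 33), (24, 37, 39), (8, 24, 25), (8, 37, 39)}.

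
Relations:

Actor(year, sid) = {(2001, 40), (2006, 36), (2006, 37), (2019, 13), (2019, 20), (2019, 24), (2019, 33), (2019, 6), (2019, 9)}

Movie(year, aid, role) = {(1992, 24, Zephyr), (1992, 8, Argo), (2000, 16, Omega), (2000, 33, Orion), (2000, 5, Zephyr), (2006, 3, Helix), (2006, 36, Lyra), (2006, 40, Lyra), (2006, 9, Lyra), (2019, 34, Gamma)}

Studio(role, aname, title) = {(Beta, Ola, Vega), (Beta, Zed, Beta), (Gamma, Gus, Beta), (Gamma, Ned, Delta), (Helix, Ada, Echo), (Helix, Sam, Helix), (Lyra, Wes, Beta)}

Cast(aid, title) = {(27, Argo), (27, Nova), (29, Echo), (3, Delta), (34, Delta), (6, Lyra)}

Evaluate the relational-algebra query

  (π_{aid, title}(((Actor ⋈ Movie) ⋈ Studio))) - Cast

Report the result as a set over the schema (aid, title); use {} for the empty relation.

Actor ⋈ Movie (natural join on year): {(2006, 36, 3, Helix), (2006, 36, 36, Lyra), (2006, 36, 40, Lyra), (2006, 36, 9, Lyra), (2006, 37, 3, Helix), (2006, 37, 36, Lyra), (2006, 37, 40, Lyra), (2006, 37, 9, Lyra), (2019, 13, 34, Gamma), (2019, 20, 34, Gamma), (2019, 24, 34, Gamma), (2019, 33, 34, Gamma), (2019, 6, 34, Gamma), (2019, 9, 34, Gamma)}
(Actor ⋈ Movie) ⋈ Studio (natural join on role): {(2006, 36, 3, Helix, Ada, Echo), (2006, 36, 3, Helix, Sam, Helix), (2006, 36, 36, Lyra, Wes, Beta), (2006, 36, 40, Lyra, Wes, Beta), (2006, 36, 9, Lyra, Wes, Beta), (2006, 37, 3, Helix, Ada, Echo), (2006, 37, 3, Helix, Sam, Helix), (2006, 37, 36, Lyra, Wes, Beta), (2006, 37, 40, Lyra, Wes, Beta), (2006, 37, 9, Lyra, Wes, Beta), (2019, 13, 34, Gamma, Gus, Beta), (2019, 13, 34, Gamma, Ned, Delta), (2019, 20, 34, Gamma, Gus, Beta), (2019, 20, 34, Gamma, Ned, Delta), (2019, 24, 34, Gamma, Gus, Beta), (2019, 24, 34, Gamma, Ned, Delta), (2019, 33, 34, Gamma, Gus, Beta), (2019, 33, 34, Gamma, Ned, Delta), (2019, 6, 34, Gamma, Gus, Beta), (2019, 6, 34, Gamma, Ned, Delta), (2019, 9, 34, Gamma, Gus, Beta), (2019, 9, 34, Gamma, Ned, Delta)}
Projecting to aid, title (15 duplicate(s) eliminated): {(3, Echo), (3, Helix), (34, Beta), (34, Delta), (36, Beta), (40, Beta), (9, Beta)}
Set difference of the two operands is {(3, Echo), (3, Helix), (34, Beta), (36, Beta), (40, Beta), (9, Beta)}.

{(3, Echo), (3, Helix), (34, Beta), (36, Beta), (40, Beta), (9, Beta)}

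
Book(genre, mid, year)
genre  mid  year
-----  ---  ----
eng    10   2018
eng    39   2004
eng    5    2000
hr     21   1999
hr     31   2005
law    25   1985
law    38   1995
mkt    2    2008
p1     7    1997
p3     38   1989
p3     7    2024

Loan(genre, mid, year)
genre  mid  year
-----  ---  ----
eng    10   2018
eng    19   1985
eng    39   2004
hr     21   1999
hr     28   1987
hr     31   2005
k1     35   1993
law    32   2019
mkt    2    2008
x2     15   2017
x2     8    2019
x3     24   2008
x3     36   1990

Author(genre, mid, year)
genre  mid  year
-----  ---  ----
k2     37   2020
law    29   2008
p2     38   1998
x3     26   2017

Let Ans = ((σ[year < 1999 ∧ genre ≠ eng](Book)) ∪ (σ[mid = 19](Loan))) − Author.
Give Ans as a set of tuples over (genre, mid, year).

{(eng, 19, 1985), (law, 25, 1985), (law, 38, 1995), (p1, 7, 1997), (p3, 38, 1989)}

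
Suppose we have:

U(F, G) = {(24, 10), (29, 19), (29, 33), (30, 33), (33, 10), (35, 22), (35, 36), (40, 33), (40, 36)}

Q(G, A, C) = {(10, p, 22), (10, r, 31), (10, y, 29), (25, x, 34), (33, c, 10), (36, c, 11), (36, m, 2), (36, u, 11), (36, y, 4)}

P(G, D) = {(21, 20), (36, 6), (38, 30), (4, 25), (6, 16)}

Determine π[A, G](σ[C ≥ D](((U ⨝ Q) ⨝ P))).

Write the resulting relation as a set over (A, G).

{(c, 36), (u, 36)}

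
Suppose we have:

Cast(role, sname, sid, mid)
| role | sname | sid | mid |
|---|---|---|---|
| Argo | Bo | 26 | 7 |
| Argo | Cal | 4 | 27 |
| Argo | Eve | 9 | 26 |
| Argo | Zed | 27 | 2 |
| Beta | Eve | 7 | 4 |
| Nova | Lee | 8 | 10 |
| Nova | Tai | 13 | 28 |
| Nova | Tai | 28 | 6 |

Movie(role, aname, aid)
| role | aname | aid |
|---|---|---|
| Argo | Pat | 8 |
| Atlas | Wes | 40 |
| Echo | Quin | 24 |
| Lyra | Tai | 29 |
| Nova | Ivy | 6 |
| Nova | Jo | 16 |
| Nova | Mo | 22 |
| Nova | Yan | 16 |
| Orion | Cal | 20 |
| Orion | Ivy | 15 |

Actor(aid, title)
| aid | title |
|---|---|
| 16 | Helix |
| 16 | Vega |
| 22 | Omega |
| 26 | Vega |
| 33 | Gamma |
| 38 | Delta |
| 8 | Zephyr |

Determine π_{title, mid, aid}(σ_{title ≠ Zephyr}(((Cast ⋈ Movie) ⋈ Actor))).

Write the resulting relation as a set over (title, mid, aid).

Natural join on role: {(Argo, Bo, 26, 7, Pat, 8), (Argo, Cal, 4, 27, Pat, 8), (Argo, Eve, 9, 26, Pat, 8), (Argo, Zed, 27, 2, Pat, 8), (Nova, Lee, 8, 10, Ivy, 6), (Nova, Lee, 8, 10, Jo, 16), (Nova, Lee, 8, 10, Mo, 22), (Nova, Lee, 8, 10, Yan, 16), (Nova, Tai, 13, 28, Ivy, 6), (Nova, Tai, 13, 28, Jo, 16), (Nova, Tai, 13, 28, Mo, 22), (Nova, Tai, 13, 28, Yan, 16), (Nova, Tai, 28, 6, Ivy, 6), (Nova, Tai, 28, 6, Jo, 16), (Nova, Tai, 28, 6, Mo, 22), (Nova, Tai, 28, 6, Yan, 16)}
Natural join on aid: {(Argo, Bo, 26, 7, Pat, 8, Zephyr), (Argo, Cal, 4, 27, Pat, 8, Zephyr), (Argo, Eve, 9, 26, Pat, 8, Zephyr), (Argo, Zed, 27, 2, Pat, 8, Zephyr), (Nova, Lee, 8, 10, Jo, 16, Helix), (Nova, Lee, 8, 10, Jo, 16, Vega), (Nova, Lee, 8, 10, Mo, 22, Omega), (Nova, Lee, 8, 10, Yan, 16, Helix), (Nova, Lee, 8, 10, Yan, 16, Vega), (Nova, Tai, 13, 28, Jo, 16, Helix), (Nova, Tai, 13, 28, Jo, 16, Vega), (Nova, Tai, 13, 28, Mo, 22, Omega), (Nova, Tai, 13, 28, Yan, 16, Helix), (Nova, Tai, 13, 28, Yan, 16, Vega), (Nova, Tai, 28, 6, Jo, 16, Helix), (Nova, Tai, 28, 6, Jo, 16, Vega), (Nova, Tai, 28, 6, Mo, 22, Omega), (Nova, Tai, 28, 6, Yan, 16, Helix), (Nova, Tai, 28, 6, Yan, 16, Vega)}
Selection title ≠ Zephyr: {(Nova, Lee, 8, 10, Jo, 16, Helix), (Nova, Lee, 8, 10, Jo, 16, Vega), (Nova, Lee, 8, 10, Mo, 22, Omega), (Nova, Lee, 8, 10, Yan, 16, Helix), (Nova, Lee, 8, 10, Yan, 16, Vega), (Nova, Tai, 13, 28, Jo, 16, Helix), (Nova, Tai, 13, 28, Jo, 16, Vega), (Nova, Tai, 13, 28, Mo, 22, Omega), (Nova, Tai, 13, 28, Yan, 16, Helix), (Nova, Tai, 13, 28, Yan, 16, Vega), (Nova, Tai, 28, 6, Jo, 16, Helix), (Nova, Tai, 28, 6, Jo, 16, Vega), (Nova, Tai, 28, 6, Mo, 22, Omega), (Nova, Tai, 28, 6, Yan, 16, Helix), (Nova, Tai, 28, 6, Yan, 16, Vega)}
Keep only column(s) title, mid, aid (6 duplicate(s) eliminated): {(Helix, 10, 16), (Helix, 28, 16), (Helix, 6, 16), (Omega, 10, 22), (Omega, 28, 22), (Omega, 6, 22), (Vega, 10, 16), (Vega, 28, 16), (Vega, 6, 16)}

{(Helix, 10, 16), (Helix, 28, 16), (Helix, 6, 16), (Omega, 10, 22), (Omega, 28, 22), (Omega, 6, 22), (Vega, 10, 16), (Vega, 28, 16), (Vega, 6, 16)}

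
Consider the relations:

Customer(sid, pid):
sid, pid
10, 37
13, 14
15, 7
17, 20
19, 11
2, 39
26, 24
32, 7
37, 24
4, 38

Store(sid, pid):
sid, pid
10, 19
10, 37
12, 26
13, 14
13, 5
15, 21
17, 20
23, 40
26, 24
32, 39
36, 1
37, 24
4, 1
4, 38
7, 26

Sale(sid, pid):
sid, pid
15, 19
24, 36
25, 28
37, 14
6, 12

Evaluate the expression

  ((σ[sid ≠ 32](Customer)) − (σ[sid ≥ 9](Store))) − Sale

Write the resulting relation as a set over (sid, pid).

Filtering on sid ≠ 32 leaves {(10, 37), (13, 14), (15, 7), (17, 20), (19, 11), (2, 39), (26, 24), (37, 24), (4, 38)}.
Filtering on sid ≥ 9 leaves {(10, 19), (10, 37), (12, 26), (13, 14), (13, 5), (15, 21), (17, 20), (23, 40), (26, 24), (32, 39), (36, 1), (37, 24)}.
Taking the difference: {(15, 7), (19, 11), (2, 39), (4, 38)}
Taking the difference: {(15, 7), (19, 11), (2, 39), (4, 38)}

{(15, 7), (19, 11), (2, 39), (4, 38)}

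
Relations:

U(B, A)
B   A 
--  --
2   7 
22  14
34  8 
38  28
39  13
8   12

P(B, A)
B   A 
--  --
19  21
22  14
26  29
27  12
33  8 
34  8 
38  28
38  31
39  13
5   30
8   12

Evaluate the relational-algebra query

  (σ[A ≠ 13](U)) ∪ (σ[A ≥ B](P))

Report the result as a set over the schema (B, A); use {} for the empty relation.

{(19, 21), (2, 7), (22, 14), (26, 29), (34, 8), (38, 28), (5, 30), (8, 12)}

σ[A ≠ 13]: keep tuples satisfying A ≠ 13 → {(2, 7), (22, 14), (34, 8), (38, 28), (8, 12)}
σ[A ≥ B]: keep tuples satisfying A ≥ B → {(19, 21), (26, 29), (5, 30), (8, 12)}
Set union of the two operands is {(19, 21), (2, 7), (22, 14), (26, 29), (34, 8), (38, 28), (5, 30), (8, 12)}.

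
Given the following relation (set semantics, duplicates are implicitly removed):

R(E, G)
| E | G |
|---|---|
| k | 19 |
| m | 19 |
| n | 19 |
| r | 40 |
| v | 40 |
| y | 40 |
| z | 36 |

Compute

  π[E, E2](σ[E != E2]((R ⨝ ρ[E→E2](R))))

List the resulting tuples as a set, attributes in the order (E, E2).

ρ[E→E2]: schema becomes (E2, G); tuples unchanged.
R ⋈ ρ[E→E2](R) (natural join on G): {(k, 19, k), (k, 19, m), (k, 19, n), (m, 19, k), (m, 19, m), (m, 19, n), (n, 19, k), (n, 19, m), (n, 19, n), (r, 40, r), (r, 40, v), (r, 40, y), (v, 40, r), (v, 40, v), (v, 40, y), (y, 40, r), (y, 40, v), (y, 40, y), (z, 36, z)}
σ[E != E2]: keep tuples satisfying E != E2 → {(k, 19, m), (k, 19, n), (m, 19, k), (m, 19, n), (n, 19, k), (n, 19, m), (r, 40, v), (r, 40, y), (v, 40, r), (v, 40, y), (y, 40, r), (y, 40, v)}
Projecting to E, E2: {(k, m), (k, n), (m, k), (m, n), (n, k), (n, m), (r, v), (r, y), (v, r), (v, y), (y, r), (y, v)}

{(k, m), (k, n), (m, k), (m, n), (n, k), (n, m), (r, v), (r, y), (v, r), (v, y), (y, r), (y, v)}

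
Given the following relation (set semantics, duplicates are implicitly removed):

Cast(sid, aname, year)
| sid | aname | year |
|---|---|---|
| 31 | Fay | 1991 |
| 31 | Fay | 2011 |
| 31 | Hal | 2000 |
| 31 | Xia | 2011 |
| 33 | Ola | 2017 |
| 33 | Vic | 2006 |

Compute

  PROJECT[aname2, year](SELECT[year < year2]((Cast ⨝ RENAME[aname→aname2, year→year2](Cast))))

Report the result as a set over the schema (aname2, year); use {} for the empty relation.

{(Fay, 1991), (Fay, 2000), (Hal, 1991), (Ola, 2006), (Xia, 1991), (Xia, 2000)}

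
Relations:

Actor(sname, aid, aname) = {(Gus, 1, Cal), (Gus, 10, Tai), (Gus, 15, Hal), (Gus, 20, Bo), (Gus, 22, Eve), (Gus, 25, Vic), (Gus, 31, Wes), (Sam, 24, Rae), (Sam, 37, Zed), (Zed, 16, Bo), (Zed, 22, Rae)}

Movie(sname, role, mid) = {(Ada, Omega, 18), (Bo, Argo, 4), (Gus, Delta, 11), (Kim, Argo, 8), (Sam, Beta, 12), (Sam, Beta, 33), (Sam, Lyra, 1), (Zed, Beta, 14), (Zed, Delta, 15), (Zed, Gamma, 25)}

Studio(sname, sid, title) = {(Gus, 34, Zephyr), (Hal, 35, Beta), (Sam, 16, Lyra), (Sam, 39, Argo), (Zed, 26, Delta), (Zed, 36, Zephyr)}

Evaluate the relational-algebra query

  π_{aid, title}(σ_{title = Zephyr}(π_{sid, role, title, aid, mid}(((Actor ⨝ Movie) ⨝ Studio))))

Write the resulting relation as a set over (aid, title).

Actor ⋈ Movie (natural join on sname): {(Gus, 1, Cal, Delta, 11), (Gus, 10, Tai, Delta, 11), (Gus, 15, Hal, Delta, 11), (Gus, 20, Bo, Delta, 11), (Gus, 22, Eve, Delta, 11), (Gus, 25, Vic, Delta, 11), (Gus, 31, Wes, Delta, 11), (Sam, 24, Rae, Beta, 12), (Sam, 24, Rae, Beta, 33), (Sam, 24, Rae, Lyra, 1), (Sam, 37, Zed, Beta, 12), (Sam, 37, Zed, Beta, 33), (Sam, 37, Zed, Lyra, 1), (Zed, 16, Bo, Beta, 14), (Zed, 16, Bo, Delta, 15), (Zed, 16, Bo, Gamma, 25), (Zed, 22, Rae, Beta, 14), (Zed, 22, Rae, Delta, 15), (Zed, 22, Rae, Gamma, 25)}
(Actor ⨝ Movie) ⋈ Studio (natural join on sname): {(Gus, 1, Cal, Delta, 11, 34, Zephyr), (Gus, 10, Tai, Delta, 11, 34, Zephyr), (Gus, 15, Hal, Delta, 11, 34, Zephyr), (Gus, 20, Bo, Delta, 11, 34, Zephyr), (Gus, 22, Eve, Delta, 11, 34, Zephyr), (Gus, 25, Vic, Delta, 11, 34, Zephyr), (Gus, 31, Wes, Delta, 11, 34, Zephyr), (Sam, 24, Rae, Beta, 12, 16, Lyra), (Sam, 24, Rae, Beta, 12, 39, Argo), (Sam, 24, Rae, Beta, 33, 16, Lyra), (Sam, 24, Rae, Beta, 33, 39, Argo), (Sam, 24, Rae, Lyra, 1, 16, Lyra), (Sam, 24, Rae, Lyra, 1, 39, Argo), (Sam, 37, Zed, Beta, 12, 16, Lyra), (Sam, 37, Zed, Beta, 12, 39, Argo), (Sam, 37, Zed, Beta, 33, 16, Lyra), (Sam, 37, Zed, Beta, 33, 39, Argo), (Sam, 37, Zed, Lyra, 1, 16, Lyra), (Sam, 37, Zed, Lyra, 1, 39, Argo), (Zed, 16, Bo, Beta, 14, 26, Delta), (Zed, 16, Bo, Beta, 14, 36, Zephyr), (Zed, 16, Bo, Delta, 15, 26, Delta), (Zed, 16, Bo, Delta, 15, 36, Zephyr), (Zed, 16, Bo, Gamma, 25, 26, Delta), (Zed, 16, Bo, Gamma, 25, 36, Zephyr), (Zed, 22, Rae, Beta, 14, 26, Delta), (Zed, 22, Rae, Beta, 14, 36, Zephyr), (Zed, 22, Rae, Delta, 15, 26, Delta), (Zed, 22, Rae, Delta, 15, 36, Zephyr), (Zed, 22, Rae, Gamma, 25, 26, Delta), (Zed, 22, Rae, Gamma, 25, 36, Zephyr)}
Keep only column(s) sid, role, title, aid, mid: {(16, Beta, Lyra, 24, 12), (16, Beta, Lyra, 24, 33), (16, Beta, Lyra, 37, 12), (16, Beta, Lyra, 37, 33), (16, Lyra, Lyra, 24, 1), (16, Lyra, Lyra, 37, 1), (26, Beta, Delta, 16, 14), (26, Beta, Delta, 22, 14), (26, Delta, Delta, 16, 15), (26, Delta, Delta, 22, 15), (26, Gamma, Delta, 16, 25), (26, Gamma, Delta, 22, 25), (34, Delta, Zephyr, 1, 11), (34, Delta, Zephyr, 10, 11), (34, Delta, Zephyr, 15, 11), (34, Delta, Zephyr, 20, 11), (34, Delta, Zephyr, 22, 11), (34, Delta, Zephyr, 25, 11), (34, Delta, Zephyr, 31, 11), (36, Beta, Zephyr, 16, 14), (36, Beta, Zephyr, 22, 14), (36, Delta, Zephyr, 16, 15), (36, Delta, Zephyr, 22, 15), (36, Gamma, Zephyr, 16, 25), (36, Gamma, Zephyr, 22, 25), (39, Beta, Argo, 24, 12), (39, Beta, Argo, 24, 33), (39, Beta, Argo, 37, 12), (39, Beta, Argo, 37, 33), (39, Lyra, Argo, 24, 1), (39, Lyra, Argo, 37, 1)}
Filtering on title = Zephyr leaves {(34, Delta, Zephyr, 1, 11), (34, Delta, Zephyr, 10, 11), (34, Delta, Zephyr, 15, 11), (34, Delta, Zephyr, 20, 11), (34, Delta, Zephyr, 22, 11), (34, Delta, Zephyr, 25, 11), (34, Delta, Zephyr, 31, 11), (36, Beta, Zephyr, 16, 14), (36, Beta, Zephyr, 22, 14), (36, Delta, Zephyr, 16, 15), (36, Delta, Zephyr, 22, 15), (36, Gamma, Zephyr, 16, 25), (36, Gamma, Zephyr, 22, 25)}.
Keep only column(s) aid, title (5 duplicate(s) eliminated): {(1, Zephyr), (10, Zephyr), (15, Zephyr), (16, Zephyr), (20, Zephyr), (22, Zephyr), (25, Zephyr), (31, Zephyr)}

{(1, Zephyr), (10, Zephyr), (15, Zephyr), (16, Zephyr), (20, Zephyr), (22, Zephyr), (25, Zephyr), (31, Zephyr)}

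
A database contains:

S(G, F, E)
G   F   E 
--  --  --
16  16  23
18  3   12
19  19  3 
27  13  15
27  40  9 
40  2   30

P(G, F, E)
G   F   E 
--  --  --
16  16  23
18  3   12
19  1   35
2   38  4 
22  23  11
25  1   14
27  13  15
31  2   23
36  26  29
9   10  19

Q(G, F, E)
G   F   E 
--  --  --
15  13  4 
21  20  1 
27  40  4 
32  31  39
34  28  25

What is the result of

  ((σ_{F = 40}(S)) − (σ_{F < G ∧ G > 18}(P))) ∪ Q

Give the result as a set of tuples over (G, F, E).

Apply σ_{F = 40}; surviving tuples: {(27, 40, 9)}
Apply σ_{F < G ∧ G > 18}; surviving tuples: {(19, 1, 35), (25, 1, 14), (27, 13, 15), (31, 2, 23), (36, 26, 29)}
Taking the difference: {(27, 40, 9)}
Taking the union: {(15, 13, 4), (21, 20, 1), (27, 40, 4), (27, 40, 9), (32, 31, 39), (34, 28, 25)}

{(15, 13, 4), (21, 20, 1), (27, 40, 4), (27, 40, 9), (32, 31, 39), (34, 28, 25)}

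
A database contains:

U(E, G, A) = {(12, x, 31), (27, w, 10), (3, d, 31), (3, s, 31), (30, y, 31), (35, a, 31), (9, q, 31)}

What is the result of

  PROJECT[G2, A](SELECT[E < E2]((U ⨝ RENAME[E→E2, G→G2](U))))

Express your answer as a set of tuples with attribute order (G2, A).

ρ[E→E2, G→G2]: schema becomes (E2, G2, A); tuples unchanged.
Joining U and RENAME[E→E2, G→G2](U) on A yields {(12, x, 31, 12, x), (12, x, 31, 3, d), (12, x, 31, 3, s), (12, x, 31, 30, y), (12, x, 31, 35, a), (12, x, 31, 9, q), (27, w, 10, 27, w), (3, d, 31, 12, x), (3, d, 31, 3, d), (3, d, 31, 3, s), (3, d, 31, 30, y), (3, d, 31, 35, a), (3, d, 31, 9, q), (3, s, 31, 12, x), (3, s, 31, 3, d), (3, s, 31, 3, s), (3, s, 31, 30, y), (3, s, 31, 35, a), (3, s, 31, 9, q), (30, y, 31, 12, x), (30, y, 31, 3, d), (30, y, 31, 3, s), (30, y, 31, 30, y), (30, y, 31, 35, a), (30, y, 31, 9, q), (35, a, 31, 12, x), (35, a, 31, 3, d), (35, a, 31, 3, s), (35, a, 31, 30, y), (35, a, 31, 35, a), (35, a, 31, 9, q), (9, q, 31, 12, x), (9, q, 31, 3, d), (9, q, 31, 3, s), (9, q, 31, 30, y), (9, q, 31, 35, a), (9, q, 31, 9, q)}.
σ[E < E2]: keep tuples satisfying E < E2 → {(12, x, 31, 30, y), (12, x, 31, 35, a), (3, d, 31, 12, x), (3, d, 31, 30, y), (3, d, 31, 35, a), (3, d, 31, 9, q), (3, s, 31, 12, x), (3, s, 31, 30, y), (3, s, 31, 35, a), (3, s, 31, 9, q), (30, y, 31, 35, a), (9, q, 31, 12, x), (9, q, 31, 30, y), (9, q, 31, 35, a)}
Projecting to G2, A (10 duplicate(s) eliminated): {(a, 31), (q, 31), (x, 31), (y, 31)}

{(a, 31), (q, 31), (x, 31), (y, 31)}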